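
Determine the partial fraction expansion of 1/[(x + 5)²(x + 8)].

Cover-up at x=-8: R = 1/(-8 + 5)² = 1/9. Cover-up at x=-5: Q = 1/(-5 + 8) = 1/3. Comparing x² coeff: P = -R = -1/9
Result: (-1/9)/(x + 5) + (1/3)/(x + 5)² + (1/9)/(x + 8)


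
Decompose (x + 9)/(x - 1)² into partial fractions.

(x + 9) = α(x - 1) + β. At x = 1: β = 1·1 + 9 = 10. Coeff of x: α = 1
Result: 1/(x - 1) + 10/(x - 1)²


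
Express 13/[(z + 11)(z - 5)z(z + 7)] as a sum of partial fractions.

Using Heaviside cover-up: (-13/704)/(z + 11) + (13/960)/(z - 5) - (13/385)/z + (13/336)/(z + 7)


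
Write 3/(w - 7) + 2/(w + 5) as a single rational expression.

Common denominator (w - 7)(w + 5). Numerator: 3(w + 5) + 2(w - 7) = (3w + 15) + (2w - 14) = 5w + 1
Result: (5w + 1)/[(w - 7)(w + 5)]


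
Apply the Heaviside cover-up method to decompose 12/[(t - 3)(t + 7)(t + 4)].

Cover (t - 3), t=3: A = 12/[(3 + 7)(3 + 4)] = 6/35. Cover (t + 7), t=-7: B = 12/[(-7 - 3)(-7 + 4)] = 2/5. Cover (t + 4), t=-4: C = 12/[(-4 - 3)(-4 + 7)] = -4/7.
Result: (6/35)/(t - 3) + (2/5)/(t + 7) - (4/7)/(t + 4)


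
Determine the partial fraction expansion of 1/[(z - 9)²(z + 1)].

Cover-up at z=-1: R = 1/(-1 - 9)² = 1/100. Cover-up at z=9: Q = 1/(9 + 1) = 1/10. Comparing z² coeff: P = -R = -1/100
Result: (-1/100)/(z - 9) + (1/10)/(z - 9)² + (1/100)/(z + 1)


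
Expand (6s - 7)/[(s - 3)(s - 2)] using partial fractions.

At s=3: A = (6·3 - 7)/(3 - 2) = 11. At s=2: B = (6·2 - 7)/(2 - 3) = -5
Result: 11/(s - 3) - 5/(s - 2)


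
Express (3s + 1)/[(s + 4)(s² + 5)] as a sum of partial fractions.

At s=-4: P = (3·(-4) + 1)/((-4)² + 5) = -11/21. Q = -P = 11/21, R = 3 - (-4)·P = 19/21
Result: (-11/21)/(s + 4) + ((11/21)s + 19/21)/(s² + 5)


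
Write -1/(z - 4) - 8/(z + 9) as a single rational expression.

Common denominator (z - 4)(z + 9). Numerator: -1(z + 9) - 8(z - 4) = (-z - 9) - (8z - 32) = -9z + 23
Result: (-9z + 23)/[(z - 4)(z + 9)]


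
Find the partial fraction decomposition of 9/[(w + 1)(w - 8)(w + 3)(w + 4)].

Using Heaviside cover-up: (-1/6)/(w + 1) + (1/132)/(w - 8) + (9/22)/(w + 3) - (1/4)/(w + 4)


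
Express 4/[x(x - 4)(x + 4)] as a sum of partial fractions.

Using cover-up method: A = -1/4, B = 1/8, C = 1/8
Result: (-1/4)/x + (1/8)/(x - 4) + (1/8)/(x + 4)


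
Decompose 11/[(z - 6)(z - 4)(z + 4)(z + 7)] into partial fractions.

Using Heaviside cover-up: (11/260)/(z - 6) - (1/16)/(z - 4) + (11/240)/(z + 4) - (1/39)/(z + 7)


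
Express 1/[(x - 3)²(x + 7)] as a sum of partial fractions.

Cover-up at x=-7: γ = 1/(-7 - 3)² = 1/100. Cover-up at x=3: β = 1/(3 + 7) = 1/10. Comparing x² coeff: α = -γ = -1/100
Result: (-1/100)/(x - 3) + (1/10)/(x - 3)² + (1/100)/(x + 7)


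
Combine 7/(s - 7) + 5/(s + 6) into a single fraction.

Common denominator (s - 7)(s + 6). Numerator: 7(s + 6) + 5(s - 7) = (7s + 42) + (5s - 35) = 12s + 7
Result: (12s + 7)/[(s - 7)(s + 6)]


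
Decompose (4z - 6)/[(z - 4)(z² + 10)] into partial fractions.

At z=4: α = (4·4 - 6)/(4² + 10) = 5/13. β = -α = -5/13, γ = 4 - 4·α = 32/13
Result: (5/13)/(z - 4) - ((5/13)z - 32/13)/(z² + 10)


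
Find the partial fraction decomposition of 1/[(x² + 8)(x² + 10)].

Coefficient matching gives α = γ = 0, β = 1/(10-8) = 1/2, δ = -β = -1/2
Result: (1/2)/(x² + 8) - (1/2)/(x² + 10)


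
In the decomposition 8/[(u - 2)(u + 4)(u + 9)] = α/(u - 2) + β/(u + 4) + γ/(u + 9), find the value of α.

Cover-up at u = 2: α = 8/[(2 + 4)(2 + 9)] = 8/[(6)(11)] = 8/66 = 4/33


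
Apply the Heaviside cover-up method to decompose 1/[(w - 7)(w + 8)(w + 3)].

Cover (w - 7), w=7: A = 1/[(7 + 8)(7 + 3)] = 1/150. Cover (w + 8), w=-8: B = 1/[(-8 - 7)(-8 + 3)] = 1/75. Cover (w + 3), w=-3: C = 1/[(-3 - 7)(-3 + 8)] = -1/50.
Result: (1/150)/(w - 7) + (1/75)/(w + 8) - (1/50)/(w + 3)


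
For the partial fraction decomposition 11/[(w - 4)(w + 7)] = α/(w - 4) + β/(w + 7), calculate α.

Cover-up at w = 4: α = 11/(4 + 7) = 11/11 = 1


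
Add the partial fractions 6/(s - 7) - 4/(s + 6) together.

Common denominator (s - 7)(s + 6). Numerator: 6(s + 6) - 4(s - 7) = (6s + 36) - (4s - 28) = 2s + 64
Result: (2s + 64)/[(s - 7)(s + 6)]


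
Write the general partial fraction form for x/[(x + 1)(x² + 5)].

Linear + irreducible quadratic: α/(x + 1) + (βx + γ)/(x² + 5)


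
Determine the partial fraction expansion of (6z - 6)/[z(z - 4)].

At z=0: α = (6·0 - 6)/(0 - 4) = 3/2. At z=4: β = (6·4 - 6)/(4 - 0) = 9/2
Result: (3/2)/z + (9/2)/(z - 4)


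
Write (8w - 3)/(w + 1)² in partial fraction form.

(8w - 3) = α(w + 1) + β. At w = -1: β = 8·(-1) - 3 = -11. Coeff of w: α = 8
Result: 8/(w + 1) - 11/(w + 1)²


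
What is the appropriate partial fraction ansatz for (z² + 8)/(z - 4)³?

Repeated linear factor (power 3): A/(z - 4) + B/(z - 4)² + C/(z - 4)³


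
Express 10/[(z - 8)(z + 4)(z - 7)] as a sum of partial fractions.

Using cover-up method: A = 5/6, B = 5/66, C = -10/11
Result: (5/6)/(z - 8) + (5/66)/(z + 4) - (10/11)/(z - 7)


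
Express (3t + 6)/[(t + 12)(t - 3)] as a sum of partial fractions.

At t=-12: P = (3·(-12) + 6)/(-12 - 3) = 2. At t=3: Q = (3·3 + 6)/(3 + 12) = 1
Result: 2/(t + 12) + 1/(t - 3)


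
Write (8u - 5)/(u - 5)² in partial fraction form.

(8u - 5) = P(u - 5) + Q. At u = 5: Q = 8·5 - 5 = 35. Coeff of u: P = 8
Result: 8/(u - 5) + 35/(u - 5)²


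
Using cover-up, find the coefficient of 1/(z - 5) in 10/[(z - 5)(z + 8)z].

Cover (z - 5), set z=5: 10/[(5 + 8)(5 - 0)] = 2/13


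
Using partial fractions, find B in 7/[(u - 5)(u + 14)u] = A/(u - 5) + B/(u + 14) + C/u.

Cover-up at u = -14: B = 7/[(-14 - 5)(-14 - 0)] = 7/[(-19)(-14)] = 7/266 = 1/38


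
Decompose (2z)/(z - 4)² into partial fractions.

(2z) = α(z - 4) + β. At z = 4: β = 2·4 + 0 = 8. Coeff of z: α = 2
Result: 2/(z - 4) + 8/(z - 4)²


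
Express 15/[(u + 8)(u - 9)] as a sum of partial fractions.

15/(u + 8)(u - 9) = α/(u + 8) + β/(u - 9). α = 15/(-8 - 9) = -15/17, β = 15/(9 + 8) = 15/17
Result: (-15/17)/(u + 8) + (15/17)/(u - 9)


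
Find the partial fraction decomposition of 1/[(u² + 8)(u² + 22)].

Coefficient matching gives α = γ = 0, β = 1/(22-8) = 1/14, δ = -β = -1/14
Result: (1/14)/(u² + 8) - (1/14)/(u² + 22)


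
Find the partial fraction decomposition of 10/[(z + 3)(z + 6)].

10/(z + 3)(z + 6) = α/(z + 3) + β/(z + 6). α = 10/(-3 + 6) = 10/3, β = 10/(-6 + 3) = -10/3
Result: (10/3)/(z + 3) - (10/3)/(z + 6)


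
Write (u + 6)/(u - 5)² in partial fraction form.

(u + 6) = P(u - 5) + Q. At u = 5: Q = 1·5 + 6 = 11. Coeff of u: P = 1
Result: 1/(u - 5) + 11/(u - 5)²


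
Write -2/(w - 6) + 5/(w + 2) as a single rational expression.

Common denominator (w - 6)(w + 2). Numerator: -2(w + 2) + 5(w - 6) = (-2w - 4) + (5w - 30) = 3w - 34
Result: (3w - 34)/[(w - 6)(w + 2)]


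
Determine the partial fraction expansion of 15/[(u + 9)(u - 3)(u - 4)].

Using cover-up method: P = 5/52, Q = -5/4, R = 15/13
Result: (5/52)/(u + 9) - (5/4)/(u - 3) + (15/13)/(u - 4)


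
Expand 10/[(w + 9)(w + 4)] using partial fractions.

10/(w + 9)(w + 4) = A/(w + 9) + B/(w + 4). A = 10/(-9 + 4) = -2, B = 10/(-4 + 9) = 2
Result: -2/(w + 9) + 2/(w + 4)


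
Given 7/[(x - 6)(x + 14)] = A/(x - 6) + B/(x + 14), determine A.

Cover-up at x = 6: A = 7/(6 + 14) = 7/20


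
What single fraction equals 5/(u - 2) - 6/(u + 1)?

Common denominator (u - 2)(u + 1). Numerator: 5(u + 1) - 6(u - 2) = (5u + 5) - (6u - 12) = -u + 17
Result: (-u + 17)/[(u - 2)(u + 1)]


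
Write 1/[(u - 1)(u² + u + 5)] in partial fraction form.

Cover-up at u = 1: P = 1/(1² + 1·1 + 5) = 1/7. Then Q = -P = -1/7, R = -P·(1 + 1) = -2/7
Result: (1/7)/(u - 1) - ((1/7)u + 2/7)/(u² + u + 5)


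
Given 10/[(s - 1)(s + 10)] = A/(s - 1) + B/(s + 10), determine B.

Cover-up at s = -10: B = 10/(-10 - 1) = -10/11


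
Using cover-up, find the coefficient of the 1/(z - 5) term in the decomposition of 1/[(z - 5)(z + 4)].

Cover (z - 5), set z=5: 1/((z + 4) at z=5) = 1/(9) = 1/9


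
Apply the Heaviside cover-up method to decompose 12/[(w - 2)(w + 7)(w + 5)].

Cover (w - 2), w=2: α = 12/[(2 + 7)(2 + 5)] = 4/21. Cover (w + 7), w=-7: β = 12/[(-7 - 2)(-7 + 5)] = 2/3. Cover (w + 5), w=-5: γ = 12/[(-5 - 2)(-5 + 7)] = -6/7.
Result: (4/21)/(w - 2) + (2/3)/(w + 7) - (6/7)/(w + 5)


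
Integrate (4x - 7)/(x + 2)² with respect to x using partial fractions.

Decompose: α = 4, β = 4·(-2) - 7 = -15, so (4x - 7)/(x + 2)² = 4/(x + 2) - 15/(x + 2)². Integrate: ∫ α/(x + 2) dx = 4 ln|(x + 2)|; ∫ β/(x + 2)² dx = 15/(x + 2). Sum: 4 ln|(x + 2)| + 15/(x + 2) + C


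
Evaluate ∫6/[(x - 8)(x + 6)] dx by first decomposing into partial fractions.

Decompose: 6/[(x - 8)(x + 6)] = (3/7)/(x - 8) - (3/7)/(x + 6). Integrate each term: (3/7) ln|(x - 8)| - (3/7) ln|(x + 6)| + C


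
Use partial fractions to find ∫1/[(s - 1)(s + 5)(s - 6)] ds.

Cover-up: A = -1/30, B = 1/66, C = 1/55. Decomposition: (-1/30)/(s - 1) + (1/66)/(s + 5) + (1/55)/(s - 6). Integrate each term: (-1/30) ln|(s - 1)| + (1/66) ln|(s + 5)| + (1/55) ln|(s - 6)| + C


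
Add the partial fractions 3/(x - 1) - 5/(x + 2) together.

Common denominator (x - 1)(x + 2). Numerator: 3(x + 2) - 5(x - 1) = (3x + 6) - (5x - 5) = -2x + 11
Result: (-2x + 11)/[(x - 1)(x + 2)]


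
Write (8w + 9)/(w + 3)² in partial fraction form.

(8w + 9) = A(w + 3) + B. At w = -3: B = 8·(-3) + 9 = -15. Coeff of w: A = 8
Result: 8/(w + 3) - 15/(w + 3)²


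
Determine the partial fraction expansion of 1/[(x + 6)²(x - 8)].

Cover-up at x=8: C = 1/(8 + 6)² = 1/196. Cover-up at x=-6: B = 1/(-6 - 8) = -1/14. Comparing x² coeff: A = -C = -1/196
Result: (-1/196)/(x + 6) - (1/14)/(x + 6)² + (1/196)/(x - 8)


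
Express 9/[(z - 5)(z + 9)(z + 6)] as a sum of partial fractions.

Using cover-up method: P = 9/154, Q = 3/14, R = -3/11
Result: (9/154)/(z - 5) + (3/14)/(z + 9) - (3/11)/(z + 6)


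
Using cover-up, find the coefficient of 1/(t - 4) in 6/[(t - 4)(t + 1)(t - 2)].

Cover (t - 4), set t=4: 6/[(4 + 1)(4 - 2)] = 3/5


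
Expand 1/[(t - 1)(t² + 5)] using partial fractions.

Cover-up at t = 1: A = 1/(1² + 5) = 1/6. Then B = -A = -1/6, C = -A·(0 + 1) = -1/6
Result: (1/6)/(t - 1) - ((1/6)t + 1/6)/(t² + 5)


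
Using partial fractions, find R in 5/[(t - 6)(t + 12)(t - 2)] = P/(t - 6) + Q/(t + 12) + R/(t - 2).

Cover-up at t = 2: R = 5/[(2 - 6)(2 + 12)] = 5/[(-4)(14)] = -5/56


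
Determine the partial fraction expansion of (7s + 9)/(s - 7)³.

(7s + 9) = P(s - 7)² + Q(s - 7) + R. At s = 7: R = 7·7 + 9 = 58. Coefficients: P = 0, Q = 7
Result: 7/(s - 7)² + 58/(s - 7)³


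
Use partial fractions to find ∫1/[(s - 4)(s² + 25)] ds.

Cover-up at s=4: A = 1/(4²+25) = 1/41. Coeff matching: B = -1/41, C = -4/41. Decomposition: (1/41)/(s - 4) - ((1/41)s + 4/41)/(s² + 25). Integrate: linear → ln, quadratic → (1/2)ln + arctan: (1/41) ln|(s - 4)| - (1/82) ln(s² + 25) - (4/205) arctan(s/5) + C


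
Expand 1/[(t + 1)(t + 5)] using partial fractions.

1/(t + 1)(t + 5) = A/(t + 1) + B/(t + 5). A = 1/(-1 + 5) = 1/4, B = 1/(-5 + 1) = -1/4
Result: (1/4)/(t + 1) - (1/4)/(t + 5)


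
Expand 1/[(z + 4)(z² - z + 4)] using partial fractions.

Cover-up at z = -4: α = 1/((-4)² - 1·(-4) + 4) = 1/24. Then β = -α = -1/24, γ = -α·(-1 - 4) = 5/24
Result: (1/24)/(z + 4) - ((1/24)z - 5/24)/(z² - z + 4)


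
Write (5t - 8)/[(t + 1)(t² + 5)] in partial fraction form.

At t=-1: A = (5·(-1) - 8)/((-1)² + 5) = -13/6. B = -A = 13/6, C = 5 - (-1)·A = 17/6
Result: (-13/6)/(t + 1) + ((13/6)t + 17/6)/(t² + 5)


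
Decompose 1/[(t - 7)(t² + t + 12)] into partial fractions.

Cover-up at t = 7: P = 1/(7² + 1·7 + 12) = 1/68. Then Q = -P = -1/68, R = -P·(1 + 7) = -2/17
Result: (1/68)/(t - 7) - ((1/68)t + 2/17)/(t² + t + 12)


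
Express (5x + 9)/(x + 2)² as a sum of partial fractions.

(5x + 9) = α(x + 2) + β. At x = -2: β = 5·(-2) + 9 = -1. Coeff of x: α = 5
Result: 5/(x + 2) - 1/(x + 2)²


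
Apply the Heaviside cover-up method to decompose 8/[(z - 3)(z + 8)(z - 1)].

Cover (z - 3), z=3: P = 8/[(3 + 8)(3 - 1)] = 4/11. Cover (z + 8), z=-8: Q = 8/[(-8 - 3)(-8 - 1)] = 8/99. Cover (z - 1), z=1: R = 8/[(1 - 3)(1 + 8)] = -4/9.
Result: (4/11)/(z - 3) + (8/99)/(z + 8) - (4/9)/(z - 1)


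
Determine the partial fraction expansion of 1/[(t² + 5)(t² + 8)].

Coefficient matching gives α = γ = 0, β = 1/(8-5) = 1/3, δ = -β = -1/3
Result: (1/3)/(t² + 5) - (1/3)/(t² + 8)


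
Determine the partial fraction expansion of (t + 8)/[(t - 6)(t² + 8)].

At t=6: P = (1·6 + 8)/(6² + 8) = 7/22. Q = -P = -7/22, R = 1 - 6·P = -10/11
Result: (7/22)/(t - 6) - ((7/22)t + 10/11)/(t² + 8)


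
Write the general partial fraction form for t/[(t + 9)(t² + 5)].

Linear + irreducible quadratic: P/(t + 9) + (Qt + R)/(t² + 5)


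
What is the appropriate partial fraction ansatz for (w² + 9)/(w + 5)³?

Repeated linear factor (power 3): P/(w + 5) + Q/(w + 5)² + R/(w + 5)³


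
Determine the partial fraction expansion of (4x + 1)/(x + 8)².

(4x + 1) = α(x + 8) + β. At x = -8: β = 4·(-8) + 1 = -31. Coeff of x: α = 4
Result: 4/(x + 8) - 31/(x + 8)²


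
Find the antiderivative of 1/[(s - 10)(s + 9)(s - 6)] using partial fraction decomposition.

Cover-up: P = 1/76, Q = 1/285, R = -1/60. Decomposition: (1/76)/(s - 10) + (1/285)/(s + 9) - (1/60)/(s - 6). Integrate each term: (1/76) ln|(s - 10)| + (1/285) ln|(s + 9)| - (1/60) ln|(s - 6)| + C


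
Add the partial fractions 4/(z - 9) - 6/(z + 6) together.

Common denominator (z - 9)(z + 6). Numerator: 4(z + 6) - 6(z - 9) = (4z + 24) - (6z - 54) = -2z + 78
Result: (-2z + 78)/[(z - 9)(z + 6)]


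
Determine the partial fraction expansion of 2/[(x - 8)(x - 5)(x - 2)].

Using cover-up method: P = 1/9, Q = -2/9, R = 1/9
Result: (1/9)/(x - 8) - (2/9)/(x - 5) + (1/9)/(x - 2)


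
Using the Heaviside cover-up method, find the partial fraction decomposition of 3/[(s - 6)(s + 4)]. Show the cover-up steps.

Cover (s - 6): set s=6, get A = 3/(6 + 4) = 3/10. Cover (s + 4): set s=-4, get B = 3/(-4 - 6) = -3/10.
Result: (3/10)/(s - 6) - (3/10)/(s + 4)


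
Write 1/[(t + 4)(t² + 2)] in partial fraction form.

Cover-up at t = -4: α = 1/((-4)² + 2) = 1/18. Then β = -α = -1/18, γ = -α·(0 - 4) = 2/9
Result: (1/18)/(t + 4) - ((1/18)t - 2/9)/(t² + 2)


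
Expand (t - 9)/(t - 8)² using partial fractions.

(t - 9) = α(t - 8) + β. At t = 8: β = 1·8 - 9 = -1. Coeff of t: α = 1
Result: 1/(t - 8) - 1/(t - 8)²


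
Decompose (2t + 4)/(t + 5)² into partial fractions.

(2t + 4) = α(t + 5) + β. At t = -5: β = 2·(-5) + 4 = -6. Coeff of t: α = 2
Result: 2/(t + 5) - 6/(t + 5)²


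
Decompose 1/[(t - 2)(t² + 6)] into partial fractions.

Cover-up at t = 2: A = 1/(2² + 6) = 1/10. Then B = -A = -1/10, C = -A·(0 + 2) = -1/5
Result: (1/10)/(t - 2) - ((1/10)t + 1/5)/(t² + 6)


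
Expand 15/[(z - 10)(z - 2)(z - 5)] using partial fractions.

Using cover-up method: A = 3/8, B = 5/8, C = -1
Result: (3/8)/(z - 10) + (5/8)/(z - 2) - 1/(z - 5)


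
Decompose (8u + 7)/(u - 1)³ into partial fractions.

(8u + 7) = α(u - 1)² + β(u - 1) + γ. At u = 1: γ = 8·1 + 7 = 15. Coefficients: α = 0, β = 8
Result: 8/(u - 1)² + 15/(u - 1)³


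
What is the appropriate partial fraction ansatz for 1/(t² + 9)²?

Repeated quadratic factor: (Pt + Q)/(t² + 9) + (Rt + S)/(t² + 9)²


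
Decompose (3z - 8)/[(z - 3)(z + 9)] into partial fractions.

At z=3: A = (3·3 - 8)/(3 + 9) = 1/12. At z=-9: B = (3·(-9) - 8)/(-9 - 3) = 35/12
Result: (1/12)/(z - 3) + (35/12)/(z + 9)


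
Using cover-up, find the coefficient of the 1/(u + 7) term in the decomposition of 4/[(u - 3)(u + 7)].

Cover (u + 7), set u=-7: 4/((u - 3) at u=-7) = 4/(-10) = -2/5


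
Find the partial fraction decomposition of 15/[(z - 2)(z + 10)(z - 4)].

Using cover-up method: P = -5/8, Q = 5/56, R = 15/28
Result: (-5/8)/(z - 2) + (5/56)/(z + 10) + (15/28)/(z - 4)


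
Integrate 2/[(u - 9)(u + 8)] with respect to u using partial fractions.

Decompose: 2/[(u - 9)(u + 8)] = (2/17)/(u - 9) - (2/17)/(u + 8). Integrate each term: (2/17) ln|(u - 9)| - (2/17) ln|(u + 8)| + C


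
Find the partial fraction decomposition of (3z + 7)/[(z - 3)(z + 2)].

At z=3: α = (3·3 + 7)/(3 + 2) = 16/5. At z=-2: β = (3·(-2) + 7)/(-2 - 3) = -1/5
Result: (16/5)/(z - 3) - (1/5)/(z + 2)


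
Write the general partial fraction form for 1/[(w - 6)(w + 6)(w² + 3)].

Two linear + quadratic: P/(w - 6) + Q/(w + 6) + (Rw + S)/(w² + 3)


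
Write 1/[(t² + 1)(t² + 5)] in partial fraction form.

Coefficient matching gives P = R = 0, Q = 1/(5-1) = 1/4, S = -Q = -1/4
Result: (1/4)/(t² + 1) - (1/4)/(t² + 5)


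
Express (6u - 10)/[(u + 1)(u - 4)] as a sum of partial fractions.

At u=-1: α = (6·(-1) - 10)/(-1 - 4) = 16/5. At u=4: β = (6·4 - 10)/(4 + 1) = 14/5
Result: (16/5)/(u + 1) + (14/5)/(u - 4)


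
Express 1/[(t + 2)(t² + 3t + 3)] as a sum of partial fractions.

Cover-up at t = -2: α = 1/((-2)² + 3·(-2) + 3) = 1. Then β = -α = -1, γ = -α·(3 - 2) = -1
Result: 1/(t + 2) - (t + 1)/(t² + 3t + 3)


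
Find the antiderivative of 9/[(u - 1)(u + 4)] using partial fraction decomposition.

Decompose: 9/[(u - 1)(u + 4)] = (9/5)/(u - 1) - (9/5)/(u + 4). Integrate each term: (9/5) ln|(u - 1)| - (9/5) ln|(u + 4)| + C


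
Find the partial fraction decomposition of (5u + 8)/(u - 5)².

(5u + 8) = P(u - 5) + Q. At u = 5: Q = 5·5 + 8 = 33. Coeff of u: P = 5
Result: 5/(u - 5) + 33/(u - 5)²


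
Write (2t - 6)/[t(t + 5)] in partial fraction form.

At t=0: A = (2·0 - 6)/(0 + 5) = -6/5. At t=-5: B = (2·(-5) - 6)/(-5 - 0) = 16/5
Result: (-6/5)/t + (16/5)/(t + 5)


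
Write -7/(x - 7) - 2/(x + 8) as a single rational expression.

Common denominator (x - 7)(x + 8). Numerator: -7(x + 8) - 2(x - 7) = (-7x - 56) - (2x - 14) = -9x - 42
Result: (-9x - 42)/[(x - 7)(x + 8)]


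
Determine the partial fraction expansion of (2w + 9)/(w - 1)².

(2w + 9) = α(w - 1) + β. At w = 1: β = 2·1 + 9 = 11. Coeff of w: α = 2
Result: 2/(w - 1) + 11/(w - 1)²


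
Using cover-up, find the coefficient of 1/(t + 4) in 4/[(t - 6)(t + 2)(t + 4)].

Cover (t + 4), set t=-4: 4/[(-4 - 6)(-4 + 2)] = 1/5


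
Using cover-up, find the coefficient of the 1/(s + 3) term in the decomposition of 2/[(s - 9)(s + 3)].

Cover (s + 3), set s=-3: 2/((s - 9) at s=-3) = 2/(-12) = -1/6


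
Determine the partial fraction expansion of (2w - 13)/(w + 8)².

(2w - 13) = A(w + 8) + B. At w = -8: B = 2·(-8) - 13 = -29. Coeff of w: A = 2
Result: 2/(w + 8) - 29/(w + 8)²


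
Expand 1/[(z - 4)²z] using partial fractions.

Cover-up at z=0: γ = 1/(0 - 4)² = 1/16. Cover-up at z=4: β = 1/(4 - 0) = 1/4. Comparing z² coeff: α = -γ = -1/16
Result: (-1/16)/(z - 4) + (1/4)/(z - 4)² + (1/16)/z


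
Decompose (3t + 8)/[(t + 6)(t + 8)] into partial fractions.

At t=-6: P = (3·(-6) + 8)/(-6 + 8) = -5. At t=-8: Q = (3·(-8) + 8)/(-8 + 6) = 8
Result: -5/(t + 6) + 8/(t + 8)


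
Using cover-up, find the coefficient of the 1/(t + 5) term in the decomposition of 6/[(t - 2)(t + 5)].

Cover (t + 5), set t=-5: 6/((t - 2) at t=-5) = 6/(-7) = -6/7


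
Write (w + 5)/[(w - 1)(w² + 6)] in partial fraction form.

At w=1: A = (1·1 + 5)/(1² + 6) = 6/7. B = -A = -6/7, C = 1 - 1·A = 1/7
Result: (6/7)/(w - 1) - ((6/7)w - 1/7)/(w² + 6)


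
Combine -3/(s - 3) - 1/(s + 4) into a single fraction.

Common denominator (s - 3)(s + 4). Numerator: -3(s + 4) - 1(s - 3) = (-3s - 12) - (s - 3) = -4s - 9
Result: (-4s - 9)/[(s - 3)(s + 4)]


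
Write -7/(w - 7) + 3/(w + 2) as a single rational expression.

Common denominator (w - 7)(w + 2). Numerator: -7(w + 2) + 3(w - 7) = (-7w - 14) + (3w - 21) = -4w - 35
Result: (-4w - 35)/[(w - 7)(w + 2)]


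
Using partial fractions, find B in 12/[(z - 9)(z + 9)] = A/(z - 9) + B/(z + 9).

Cover-up at z = -9: B = 12/(-9 - 9) = -12/18 = -2/3


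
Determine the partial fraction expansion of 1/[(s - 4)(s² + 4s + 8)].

Cover-up at s = 4: A = 1/(4² + 4·4 + 8) = 1/40. Then B = -A = -1/40, C = -A·(4 + 4) = -1/5
Result: (1/40)/(s - 4) - ((1/40)s + 1/5)/(s² + 4s + 8)


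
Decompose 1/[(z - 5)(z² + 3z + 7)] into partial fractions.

Cover-up at z = 5: A = 1/(5² + 3·5 + 7) = 1/47. Then B = -A = -1/47, C = -A·(3 + 5) = -8/47
Result: (1/47)/(z - 5) - ((1/47)z + 8/47)/(z² + 3z + 7)


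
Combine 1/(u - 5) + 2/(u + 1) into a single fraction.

Common denominator (u - 5)(u + 1). Numerator: 1(u + 1) + 2(u - 5) = (u + 1) + (2u - 10) = 3u - 9
Result: (3u - 9)/[(u - 5)(u + 1)]


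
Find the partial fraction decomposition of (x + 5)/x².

(x + 5) = αx + β. At x = 0: β = 1·0 + 5 = 5. Coeff of x: α = 1
Result: 1/x + 5/x²


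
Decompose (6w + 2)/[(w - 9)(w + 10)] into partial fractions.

At w=9: α = (6·9 + 2)/(9 + 10) = 56/19. At w=-10: β = (6·(-10) + 2)/(-10 - 9) = 58/19
Result: (56/19)/(w - 9) + (58/19)/(w + 10)


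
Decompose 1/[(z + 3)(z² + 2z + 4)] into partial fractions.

Cover-up at z = -3: P = 1/((-3)² + 2·(-3) + 4) = 1/7. Then Q = -P = -1/7, R = -P·(2 - 3) = 1/7
Result: (1/7)/(z + 3) - ((1/7)z - 1/7)/(z² + 2z + 4)


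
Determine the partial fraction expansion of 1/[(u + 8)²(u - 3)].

Cover-up at u=3: γ = 1/(3 + 8)² = 1/121. Cover-up at u=-8: β = 1/(-8 - 3) = -1/11. Comparing u² coeff: α = -γ = -1/121
Result: (-1/121)/(u + 8) - (1/11)/(u + 8)² + (1/121)/(u - 3)


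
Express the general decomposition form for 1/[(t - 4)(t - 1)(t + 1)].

Three distinct linear factors: A/(t - 4) + B/(t - 1) + C/(t + 1)


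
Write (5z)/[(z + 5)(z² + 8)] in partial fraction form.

At z=-5: A = (5·(-5) + 0)/((-5)² + 8) = -25/33. B = -A = 25/33, C = 5 - (-5)·A = 40/33
Result: (-25/33)/(z + 5) + ((25/33)z + 40/33)/(z² + 8)


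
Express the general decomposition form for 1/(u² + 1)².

Repeated quadratic factor: (Au + B)/(u² + 1) + (Cu + D)/(u² + 1)²


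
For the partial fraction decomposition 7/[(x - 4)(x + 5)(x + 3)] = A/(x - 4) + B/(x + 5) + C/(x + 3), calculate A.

Cover-up at x = 4: A = 7/[(4 + 5)(4 + 3)] = 7/[(9)(7)] = 7/63 = 1/9


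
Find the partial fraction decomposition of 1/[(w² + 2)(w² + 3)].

Coefficient matching gives A = C = 0, B = 1/(3-2) = 1, D = -B = -1
Result: 1/(w² + 2) - 1/(w² + 3)


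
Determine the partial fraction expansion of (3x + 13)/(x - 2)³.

(3x + 13) = α(x - 2)² + β(x - 2) + γ. At x = 2: γ = 3·2 + 13 = 19. Coefficients: α = 0, β = 3
Result: 3/(x - 2)² + 19/(x - 2)³


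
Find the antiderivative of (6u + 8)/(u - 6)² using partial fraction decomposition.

Decompose: A = 6, B = 6·6 + 8 = 44, so (6u + 8)/(u - 6)² = 6/(u - 6) + 44/(u - 6)². Integrate: ∫ A/(u - 6) du = 6 ln|(u - 6)|; ∫ B/(u - 6)² du = -44/(u - 6). Sum: 6 ln|(u - 6)| - 44/(u - 6) + C


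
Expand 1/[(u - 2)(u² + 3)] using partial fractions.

Cover-up at u = 2: A = 1/(2² + 3) = 1/7. Then B = -A = -1/7, C = -A·(0 + 2) = -2/7
Result: (1/7)/(u - 2) - ((1/7)u + 2/7)/(u² + 3)


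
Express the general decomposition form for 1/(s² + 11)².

Repeated quadratic factor: (Ps + Q)/(s² + 11) + (Rs + S)/(s² + 11)²


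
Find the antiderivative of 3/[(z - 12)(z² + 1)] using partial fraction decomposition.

Cover-up at z=12: α = 3/(12²+1) = 3/145. Coeff matching: β = -3/145, γ = -36/145. Decomposition: (3/145)/(z - 12) - ((3/145)z + 36/145)/(z² + 1). Integrate: linear → ln, quadratic → (1/2)ln + arctan: (3/145) ln|(z - 12)| - (3/290) ln(z² + 1) - (36/145) arctan(z) + C


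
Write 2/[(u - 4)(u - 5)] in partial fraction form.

2/(u - 4)(u - 5) = A/(u - 4) + B/(u - 5). A = 2/(4 - 5) = -2, B = 2/(5 - 4) = 2
Result: -2/(u - 4) + 2/(u - 5)


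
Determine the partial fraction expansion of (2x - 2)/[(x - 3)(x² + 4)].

At x=3: A = (2·3 - 2)/(3² + 4) = 4/13. B = -A = -4/13, C = 2 - 3·A = 14/13
Result: (4/13)/(x - 3) - ((4/13)x - 14/13)/(x² + 4)


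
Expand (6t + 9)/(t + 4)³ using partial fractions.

(6t + 9) = P(t + 4)² + Q(t + 4) + R. At t = -4: R = 6·(-4) + 9 = -15. Coefficients: P = 0, Q = 6
Result: 6/(t + 4)² - 15/(t + 4)³


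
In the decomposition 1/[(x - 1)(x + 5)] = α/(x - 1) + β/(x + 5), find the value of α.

Cover-up at x = 1: α = 1/(1 + 5) = 1/6


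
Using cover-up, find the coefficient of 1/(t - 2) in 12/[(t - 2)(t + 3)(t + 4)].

Cover (t - 2), set t=2: 12/[(2 + 3)(2 + 4)] = 2/5


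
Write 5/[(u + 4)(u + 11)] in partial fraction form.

5/(u + 4)(u + 11) = P/(u + 4) + Q/(u + 11). P = 5/(-4 + 11) = 5/7, Q = 5/(-11 + 4) = -5/7
Result: (5/7)/(u + 4) - (5/7)/(u + 11)


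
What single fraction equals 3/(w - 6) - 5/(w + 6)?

Common denominator (w - 6)(w + 6). Numerator: 3(w + 6) - 5(w - 6) = (3w + 18) - (5w - 30) = -2w + 48
Result: (-2w + 48)/[(w - 6)(w + 6)]


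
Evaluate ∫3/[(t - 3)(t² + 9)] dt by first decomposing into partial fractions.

Cover-up at t=3: α = 3/(3²+9) = 1/6. Coeff matching: β = -1/6, γ = -1/2. Decomposition: (1/6)/(t - 3) - ((1/6)t + 1/2)/(t² + 9). Integrate: linear → ln, quadratic → (1/2)ln + arctan: (1/6) ln|(t - 3)| - (1/12) ln(t² + 9) - (1/6) arctan(t/3) + C


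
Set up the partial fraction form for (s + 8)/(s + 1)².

Repeated linear factor: α/(s + 1) + β/(s + 1)²


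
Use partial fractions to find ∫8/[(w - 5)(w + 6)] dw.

Decompose: 8/[(w - 5)(w + 6)] = (8/11)/(w - 5) - (8/11)/(w + 6). Integrate each term: (8/11) ln|(w - 5)| - (8/11) ln|(w + 6)| + C


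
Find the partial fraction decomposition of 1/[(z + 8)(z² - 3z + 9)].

Cover-up at z = -8: A = 1/((-8)² - 3·(-8) + 9) = 1/97. Then B = -A = -1/97, C = -A·(-3 - 8) = 11/97
Result: (1/97)/(z + 8) - ((1/97)z - 11/97)/(z² - 3z + 9)


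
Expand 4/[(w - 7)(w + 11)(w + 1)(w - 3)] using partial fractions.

Using Heaviside cover-up: (1/144)/(w - 7) - (1/630)/(w + 11) + (1/80)/(w + 1) - (1/56)/(w - 3)


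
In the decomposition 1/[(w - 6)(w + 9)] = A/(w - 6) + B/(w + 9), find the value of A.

Cover-up at w = 6: A = 1/(6 + 9) = 1/15


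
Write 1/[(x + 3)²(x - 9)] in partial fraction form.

Cover-up at x=9: C = 1/(9 + 3)² = 1/144. Cover-up at x=-3: B = 1/(-3 - 9) = -1/12. Comparing x² coeff: A = -C = -1/144
Result: (-1/144)/(x + 3) - (1/12)/(x + 3)² + (1/144)/(x - 9)


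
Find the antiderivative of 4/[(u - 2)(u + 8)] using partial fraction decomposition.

Decompose: 4/[(u - 2)(u + 8)] = (2/5)/(u - 2) - (2/5)/(u + 8). Integrate each term: (2/5) ln|(u - 2)| - (2/5) ln|(u + 8)| + C


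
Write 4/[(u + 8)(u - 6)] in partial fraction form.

4/(u + 8)(u - 6) = P/(u + 8) + Q/(u - 6). P = 4/(-8 - 6) = -2/7, Q = 4/(6 + 8) = 2/7
Result: (-2/7)/(u + 8) + (2/7)/(u - 6)


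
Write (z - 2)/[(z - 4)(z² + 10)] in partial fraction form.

At z=4: A = (1·4 - 2)/(4² + 10) = 1/13. B = -A = -1/13, C = 1 - 4·A = 9/13
Result: (1/13)/(z - 4) - ((1/13)z - 9/13)/(z² + 10)


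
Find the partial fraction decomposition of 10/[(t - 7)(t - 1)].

10/(t - 7)(t - 1) = A/(t - 7) + B/(t - 1). A = 10/(7 - 1) = 5/3, B = 10/(1 - 7) = -5/3
Result: (5/3)/(t - 7) - (5/3)/(t - 1)


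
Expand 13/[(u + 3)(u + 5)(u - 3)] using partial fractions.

Using cover-up method: α = -13/12, β = 13/16, γ = 13/48
Result: (-13/12)/(u + 3) + (13/16)/(u + 5) + (13/48)/(u - 3)


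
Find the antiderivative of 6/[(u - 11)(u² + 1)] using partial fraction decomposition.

Cover-up at u=11: A = 6/(11²+1) = 3/61. Coeff matching: B = -3/61, C = -33/61. Decomposition: (3/61)/(u - 11) - ((3/61)u + 33/61)/(u² + 1). Integrate: linear → ln, quadratic → (1/2)ln + arctan: (3/61) ln|(u - 11)| - (3/122) ln(u² + 1) - (33/61) arctan(u) + C


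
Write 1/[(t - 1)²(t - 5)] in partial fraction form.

Cover-up at t=5: γ = 1/(5 - 1)² = 1/16. Cover-up at t=1: β = 1/(1 - 5) = -1/4. Comparing t² coeff: α = -γ = -1/16
Result: (-1/16)/(t - 1) - (1/4)/(t - 1)² + (1/16)/(t - 5)


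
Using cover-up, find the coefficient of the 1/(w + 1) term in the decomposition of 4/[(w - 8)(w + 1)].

Cover (w + 1), set w=-1: 4/((w - 8) at w=-1) = 4/(-9) = -4/9


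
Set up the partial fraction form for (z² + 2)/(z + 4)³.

Repeated linear factor (power 3): α/(z + 4) + β/(z + 4)² + γ/(z + 4)³


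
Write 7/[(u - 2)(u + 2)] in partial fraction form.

7/(u - 2)(u + 2) = A/(u - 2) + B/(u + 2). A = 7/(2 + 2) = 7/4, B = 7/(-2 - 2) = -7/4
Result: (7/4)/(u - 2) - (7/4)/(u + 2)


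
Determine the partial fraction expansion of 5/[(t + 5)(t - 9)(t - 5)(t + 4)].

Using Heaviside cover-up: (-1/28)/(t + 5) + (5/728)/(t - 9) - (1/72)/(t - 5) + (5/117)/(t + 4)


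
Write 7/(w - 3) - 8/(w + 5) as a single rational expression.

Common denominator (w - 3)(w + 5). Numerator: 7(w + 5) - 8(w - 3) = (7w + 35) - (8w - 24) = -w + 59
Result: (-w + 59)/[(w - 3)(w + 5)]


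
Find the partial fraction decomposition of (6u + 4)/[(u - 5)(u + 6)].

At u=5: A = (6·5 + 4)/(5 + 6) = 34/11. At u=-6: B = (6·(-6) + 4)/(-6 - 5) = 32/11
Result: (34/11)/(u - 5) + (32/11)/(u + 6)


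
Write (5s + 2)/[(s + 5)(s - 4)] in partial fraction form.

At s=-5: P = (5·(-5) + 2)/(-5 - 4) = 23/9. At s=4: Q = (5·4 + 2)/(4 + 5) = 22/9
Result: (23/9)/(s + 5) + (22/9)/(s - 4)


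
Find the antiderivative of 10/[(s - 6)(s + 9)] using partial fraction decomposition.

Decompose: 10/[(s - 6)(s + 9)] = (2/3)/(s - 6) - (2/3)/(s + 9). Integrate each term: (2/3) ln|(s - 6)| - (2/3) ln|(s + 9)| + C


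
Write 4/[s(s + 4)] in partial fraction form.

4/s(s + 4) = P/s + Q/(s + 4). P = 4/(0 + 4) = 1, Q = 4/(-4 - 0) = -1
Result: 1/s - 1/(s + 4)


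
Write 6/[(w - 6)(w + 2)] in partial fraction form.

6/(w - 6)(w + 2) = P/(w - 6) + Q/(w + 2). P = 6/(6 + 2) = 3/4, Q = 6/(-2 - 6) = -3/4
Result: (3/4)/(w - 6) - (3/4)/(w + 2)


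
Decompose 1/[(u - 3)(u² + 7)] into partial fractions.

Cover-up at u = 3: A = 1/(3² + 7) = 1/16. Then B = -A = -1/16, C = -A·(0 + 3) = -3/16
Result: (1/16)/(u - 3) - ((1/16)u + 3/16)/(u² + 7)


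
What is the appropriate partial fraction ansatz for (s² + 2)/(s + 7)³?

Repeated linear factor (power 3): A/(s + 7) + B/(s + 7)² + C/(s + 7)³


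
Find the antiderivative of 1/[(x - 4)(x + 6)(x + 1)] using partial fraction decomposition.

Cover-up: P = 1/50, Q = 1/50, R = -1/25. Decomposition: (1/50)/(x - 4) + (1/50)/(x + 6) - (1/25)/(x + 1). Integrate each term: (1/50) ln|(x - 4)| + (1/50) ln|(x + 6)| - (1/25) ln|(x + 1)| + C


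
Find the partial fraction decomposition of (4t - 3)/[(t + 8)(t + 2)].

At t=-8: P = (4·(-8) - 3)/(-8 + 2) = 35/6. At t=-2: Q = (4·(-2) - 3)/(-2 + 8) = -11/6
Result: (35/6)/(t + 8) - (11/6)/(t + 2)


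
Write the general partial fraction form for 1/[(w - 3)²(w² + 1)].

Repeated linear + quadratic: P/(w - 3) + Q/(w - 3)² + (Rw + S)/(w² + 1)


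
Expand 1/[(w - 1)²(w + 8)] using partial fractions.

Cover-up at w=-8: R = 1/(-8 - 1)² = 1/81. Cover-up at w=1: Q = 1/(1 + 8) = 1/9. Comparing w² coeff: P = -R = -1/81
Result: (-1/81)/(w - 1) + (1/9)/(w - 1)² + (1/81)/(w + 8)


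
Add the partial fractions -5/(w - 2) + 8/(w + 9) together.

Common denominator (w - 2)(w + 9). Numerator: -5(w + 9) + 8(w - 2) = (-5w - 45) + (8w - 16) = 3w - 61
Result: (3w - 61)/[(w - 2)(w + 9)]


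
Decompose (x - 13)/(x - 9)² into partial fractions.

(x - 13) = A(x - 9) + B. At x = 9: B = 1·9 - 13 = -4. Coeff of x: A = 1
Result: 1/(x - 9) - 4/(x - 9)²


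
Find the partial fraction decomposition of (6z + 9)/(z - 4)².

(6z + 9) = α(z - 4) + β. At z = 4: β = 6·4 + 9 = 33. Coeff of z: α = 6
Result: 6/(z - 4) + 33/(z - 4)²


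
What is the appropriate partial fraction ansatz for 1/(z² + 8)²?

Repeated quadratic factor: (Pz + Q)/(z² + 8) + (Rz + S)/(z² + 8)²


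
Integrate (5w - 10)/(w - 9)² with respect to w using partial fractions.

Decompose: P = 5, Q = 5·9 - 10 = 35, so (5w - 10)/(w - 9)² = 5/(w - 9) + 35/(w - 9)². Integrate: ∫ P/(w - 9) dw = 5 ln|(w - 9)|; ∫ Q/(w - 9)² dw = -35/(w - 9). Sum: 5 ln|(w - 9)| - 35/(w - 9) + C


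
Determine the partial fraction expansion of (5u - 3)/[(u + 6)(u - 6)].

At u=-6: P = (5·(-6) - 3)/(-6 - 6) = 11/4. At u=6: Q = (5·6 - 3)/(6 + 6) = 9/4
Result: (11/4)/(u + 6) + (9/4)/(u - 6)


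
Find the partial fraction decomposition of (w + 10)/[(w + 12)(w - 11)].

At w=-12: A = (1·(-12) + 10)/(-12 - 11) = 2/23. At w=11: B = (1·11 + 10)/(11 + 12) = 21/23
Result: (2/23)/(w + 12) + (21/23)/(w - 11)


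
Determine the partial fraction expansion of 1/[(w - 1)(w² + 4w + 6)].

Cover-up at w = 1: P = 1/(1² + 4·1 + 6) = 1/11. Then Q = -P = -1/11, R = -P·(4 + 1) = -5/11
Result: (1/11)/(w - 1) - ((1/11)w + 5/11)/(w² + 4w + 6)


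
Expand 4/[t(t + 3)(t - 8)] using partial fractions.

Using cover-up method: P = -1/6, Q = 4/33, R = 1/22
Result: (-1/6)/t + (4/33)/(t + 3) + (1/22)/(t - 8)


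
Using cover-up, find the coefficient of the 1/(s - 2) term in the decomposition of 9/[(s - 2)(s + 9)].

Cover (s - 2), set s=2: 9/((s + 9) at s=2) = 9/(11) = 9/11


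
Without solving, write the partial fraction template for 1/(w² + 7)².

Repeated quadratic factor: (Pw + Q)/(w² + 7) + (Rw + S)/(w² + 7)²


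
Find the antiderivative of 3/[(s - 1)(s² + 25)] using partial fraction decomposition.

Cover-up at s=1: P = 3/(1²+25) = 3/26. Coeff matching: Q = -3/26, R = -3/26. Decomposition: (3/26)/(s - 1) - ((3/26)s + 3/26)/(s² + 25). Integrate: linear → ln, quadratic → (1/2)ln + arctan: (3/26) ln|(s - 1)| - (3/52) ln(s² + 25) - (3/130) arctan(s/5) + C


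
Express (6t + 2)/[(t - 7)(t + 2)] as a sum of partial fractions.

At t=7: A = (6·7 + 2)/(7 + 2) = 44/9. At t=-2: B = (6·(-2) + 2)/(-2 - 7) = 10/9
Result: (44/9)/(t - 7) + (10/9)/(t + 2)


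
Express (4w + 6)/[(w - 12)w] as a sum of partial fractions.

At w=12: P = (4·12 + 6)/(12 - 0) = 9/2. At w=0: Q = (4·0 + 6)/(0 - 12) = -1/2
Result: (9/2)/(w - 12) - (1/2)/w


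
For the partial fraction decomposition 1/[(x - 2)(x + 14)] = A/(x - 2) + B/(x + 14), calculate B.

Cover-up at x = -14: B = 1/(-14 - 2) = -1/16


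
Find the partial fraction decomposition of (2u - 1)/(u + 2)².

(2u - 1) = A(u + 2) + B. At u = -2: B = 2·(-2) - 1 = -5. Coeff of u: A = 2
Result: 2/(u + 2) - 5/(u + 2)²


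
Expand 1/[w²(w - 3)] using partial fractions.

Cover-up at w=3: C = 1/(3 - 0)² = 1/9. Cover-up at w=0: B = 1/(0 - 3) = -1/3. Comparing w² coeff: A = -C = -1/9
Result: (-1/9)/w - (1/3)/w² + (1/9)/(w - 3)


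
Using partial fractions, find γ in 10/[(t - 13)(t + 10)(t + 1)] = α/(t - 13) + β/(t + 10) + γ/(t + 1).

Cover-up at t = -1: γ = 10/[(-1 - 13)(-1 + 10)] = 10/[(-14)(9)] = -10/126 = -5/63


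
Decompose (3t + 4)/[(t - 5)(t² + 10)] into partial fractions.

At t=5: A = (3·5 + 4)/(5² + 10) = 19/35. B = -A = -19/35, C = 3 - 5·A = 2/7
Result: (19/35)/(t - 5) - ((19/35)t - 2/7)/(t² + 10)


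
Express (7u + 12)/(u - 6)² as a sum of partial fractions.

(7u + 12) = P(u - 6) + Q. At u = 6: Q = 7·6 + 12 = 54. Coeff of u: P = 7
Result: 7/(u - 6) + 54/(u - 6)²


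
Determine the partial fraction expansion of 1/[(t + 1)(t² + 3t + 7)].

Cover-up at t = -1: P = 1/((-1)² + 3·(-1) + 7) = 1/5. Then Q = -P = -1/5, R = -P·(3 - 1) = -2/5
Result: (1/5)/(t + 1) - ((1/5)t + 2/5)/(t² + 3t + 7)


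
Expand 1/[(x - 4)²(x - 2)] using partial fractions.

Cover-up at x=2: R = 1/(2 - 4)² = 1/4. Cover-up at x=4: Q = 1/(4 - 2) = 1/2. Comparing x² coeff: P = -R = -1/4
Result: (-1/4)/(x - 4) + (1/2)/(x - 4)² + (1/4)/(x - 2)


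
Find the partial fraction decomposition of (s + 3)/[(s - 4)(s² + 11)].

At s=4: P = (1·4 + 3)/(4² + 11) = 7/27. Q = -P = -7/27, R = 1 - 4·P = -1/27
Result: (7/27)/(s - 4) - ((7/27)s + 1/27)/(s² + 11)


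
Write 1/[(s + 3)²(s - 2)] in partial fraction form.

Cover-up at s=2: C = 1/(2 + 3)² = 1/25. Cover-up at s=-3: B = 1/(-3 - 2) = -1/5. Comparing s² coeff: A = -C = -1/25
Result: (-1/25)/(s + 3) - (1/5)/(s + 3)² + (1/25)/(s - 2)


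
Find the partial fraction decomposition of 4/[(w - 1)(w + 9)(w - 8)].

Using cover-up method: P = -2/35, Q = 2/85, R = 4/119
Result: (-2/35)/(w - 1) + (2/85)/(w + 9) + (4/119)/(w - 8)


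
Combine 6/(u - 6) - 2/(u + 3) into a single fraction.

Common denominator (u - 6)(u + 3). Numerator: 6(u + 3) - 2(u - 6) = (6u + 18) - (2u - 12) = 4u + 30
Result: (4u + 30)/[(u - 6)(u + 3)]


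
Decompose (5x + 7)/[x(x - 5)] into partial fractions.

At x=0: A = (5·0 + 7)/(0 - 5) = -7/5. At x=5: B = (5·5 + 7)/(5 - 0) = 32/5
Result: (-7/5)/x + (32/5)/(x - 5)


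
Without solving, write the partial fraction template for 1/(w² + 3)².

Repeated quadratic factor: (Aw + B)/(w² + 3) + (Cw + D)/(w² + 3)²


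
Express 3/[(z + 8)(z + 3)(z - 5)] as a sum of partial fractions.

Using cover-up method: α = 3/65, β = -3/40, γ = 3/104
Result: (3/65)/(z + 8) - (3/40)/(z + 3) + (3/104)/(z - 5)


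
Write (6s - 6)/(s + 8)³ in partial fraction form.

(6s - 6) = α(s + 8)² + β(s + 8) + γ. At s = -8: γ = 6·(-8) - 6 = -54. Coefficients: α = 0, β = 6
Result: 6/(s + 8)² - 54/(s + 8)³


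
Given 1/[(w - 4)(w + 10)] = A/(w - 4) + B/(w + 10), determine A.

Cover-up at w = 4: A = 1/(4 + 10) = 1/14


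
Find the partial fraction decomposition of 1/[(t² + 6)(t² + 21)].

Coefficient matching gives P = R = 0, Q = 1/(21-6) = 1/15, S = -Q = -1/15
Result: (1/15)/(t² + 6) - (1/15)/(t² + 21)


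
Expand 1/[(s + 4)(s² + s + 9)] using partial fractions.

Cover-up at s = -4: A = 1/((-4)² + 1·(-4) + 9) = 1/21. Then B = -A = -1/21, C = -A·(1 - 4) = 1/7
Result: (1/21)/(s + 4) - ((1/21)s - 1/7)/(s² + s + 9)


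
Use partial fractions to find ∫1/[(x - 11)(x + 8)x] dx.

Cover-up: A = 1/209, B = 1/152, C = -1/88. Decomposition: (1/209)/(x - 11) + (1/152)/(x + 8) - (1/88)/x. Integrate each term: (1/209) ln|(x - 11)| + (1/152) ln|(x + 8)| - (1/88) ln|x| + C


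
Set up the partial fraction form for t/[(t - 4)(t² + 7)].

Linear + irreducible quadratic: P/(t - 4) + (Qt + R)/(t² + 7)


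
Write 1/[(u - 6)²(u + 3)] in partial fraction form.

Cover-up at u=-3: γ = 1/(-3 - 6)² = 1/81. Cover-up at u=6: β = 1/(6 + 3) = 1/9. Comparing u² coeff: α = -γ = -1/81
Result: (-1/81)/(u - 6) + (1/9)/(u - 6)² + (1/81)/(u + 3)


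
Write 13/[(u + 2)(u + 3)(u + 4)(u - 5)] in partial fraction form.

Using Heaviside cover-up: (-13/14)/(u + 2) + (13/8)/(u + 3) - (13/18)/(u + 4) + (13/504)/(u - 5)


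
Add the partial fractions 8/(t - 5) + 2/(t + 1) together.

Common denominator (t - 5)(t + 1). Numerator: 8(t + 1) + 2(t - 5) = (8t + 8) + (2t - 10) = 10t - 2
Result: (10t - 2)/[(t - 5)(t + 1)]


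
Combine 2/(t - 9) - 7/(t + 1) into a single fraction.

Common denominator (t - 9)(t + 1). Numerator: 2(t + 1) - 7(t - 9) = (2t + 2) - (7t - 63) = -5t + 65
Result: (-5t + 65)/[(t - 9)(t + 1)]


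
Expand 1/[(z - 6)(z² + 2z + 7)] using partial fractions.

Cover-up at z = 6: A = 1/(6² + 2·6 + 7) = 1/55. Then B = -A = -1/55, C = -A·(2 + 6) = -8/55
Result: (1/55)/(z - 6) - ((1/55)z + 8/55)/(z² + 2z + 7)


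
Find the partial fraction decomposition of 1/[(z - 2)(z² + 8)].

Cover-up at z = 2: P = 1/(2² + 8) = 1/12. Then Q = -P = -1/12, R = -P·(0 + 2) = -1/6
Result: (1/12)/(z - 2) - ((1/12)z + 1/6)/(z² + 8)


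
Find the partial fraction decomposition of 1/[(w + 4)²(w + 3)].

Cover-up at w=-3: γ = 1/(-3 + 4)² = 1. Cover-up at w=-4: β = 1/(-4 + 3) = -1. Comparing w² coeff: α = -γ = -1
Result: -1/(w + 4) - 1/(w + 4)² + 1/(w + 3)
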